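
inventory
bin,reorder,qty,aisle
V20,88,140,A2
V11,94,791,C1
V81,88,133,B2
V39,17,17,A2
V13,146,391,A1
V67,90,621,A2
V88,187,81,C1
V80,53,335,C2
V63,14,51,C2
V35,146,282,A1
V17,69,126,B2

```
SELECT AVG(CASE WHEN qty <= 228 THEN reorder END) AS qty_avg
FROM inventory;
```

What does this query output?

bin=V20: ✓ → 88
bin=V11: ✗
bin=V81: ✓ → 88
bin=V39: ✓ → 17
bin=V13: ✗
bin=V67: ✗
bin=V88: ✓ → 187
bin=V80: ✗
bin=V63: ✓ → 14
bin=V35: ✗
bin=V17: ✓ → 69
qty_avg = (88 + 88 + 17 + 187 + 14 + 69) / 6 = 77.1666666667

77.1666666667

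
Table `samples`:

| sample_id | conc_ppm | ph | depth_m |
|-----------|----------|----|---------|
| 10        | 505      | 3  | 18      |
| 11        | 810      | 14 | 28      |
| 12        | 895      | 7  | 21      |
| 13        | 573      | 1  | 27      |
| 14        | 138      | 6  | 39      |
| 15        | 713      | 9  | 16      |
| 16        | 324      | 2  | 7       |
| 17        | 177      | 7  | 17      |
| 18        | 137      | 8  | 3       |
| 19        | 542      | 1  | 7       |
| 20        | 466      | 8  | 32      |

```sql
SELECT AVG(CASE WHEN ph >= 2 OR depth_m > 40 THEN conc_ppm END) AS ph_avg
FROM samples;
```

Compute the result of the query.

sample_id=10: ✓ → 505
sample_id=11: ✓ → 810
sample_id=12: ✓ → 895
sample_id=13: ✗
sample_id=14: ✓ → 138
sample_id=15: ✓ → 713
sample_id=16: ✓ → 324
sample_id=17: ✓ → 177
sample_id=18: ✓ → 137
sample_id=19: ✗
sample_id=20: ✓ → 466
ph_avg = (505 + 810 + 895 + 138 + 713 + 324 + 177 + 137 + 466) / 9 = 462.7777777778

462.7777777778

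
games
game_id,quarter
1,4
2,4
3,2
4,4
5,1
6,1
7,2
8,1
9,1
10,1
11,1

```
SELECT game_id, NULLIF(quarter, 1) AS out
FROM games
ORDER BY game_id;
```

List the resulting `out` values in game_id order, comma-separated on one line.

game_id=1: quarter=4 vs 1: differ → 4
game_id=2: quarter=4 vs 1: differ → 4
game_id=3: quarter=2 vs 1: differ → 2
game_id=4: quarter=4 vs 1: differ → 4
game_id=5: quarter=1 vs 1: equal → NULL
game_id=6: quarter=1 vs 1: equal → NULL
game_id=7: quarter=2 vs 1: differ → 2
game_id=8: quarter=1 vs 1: equal → NULL
game_id=9: quarter=1 vs 1: equal → NULL
game_id=10: quarter=1 vs 1: equal → NULL
game_id=11: quarter=1 vs 1: equal → NULL

4, 4, 2, 4, NULL, NULL, 2, NULL, NULL, NULL, NULL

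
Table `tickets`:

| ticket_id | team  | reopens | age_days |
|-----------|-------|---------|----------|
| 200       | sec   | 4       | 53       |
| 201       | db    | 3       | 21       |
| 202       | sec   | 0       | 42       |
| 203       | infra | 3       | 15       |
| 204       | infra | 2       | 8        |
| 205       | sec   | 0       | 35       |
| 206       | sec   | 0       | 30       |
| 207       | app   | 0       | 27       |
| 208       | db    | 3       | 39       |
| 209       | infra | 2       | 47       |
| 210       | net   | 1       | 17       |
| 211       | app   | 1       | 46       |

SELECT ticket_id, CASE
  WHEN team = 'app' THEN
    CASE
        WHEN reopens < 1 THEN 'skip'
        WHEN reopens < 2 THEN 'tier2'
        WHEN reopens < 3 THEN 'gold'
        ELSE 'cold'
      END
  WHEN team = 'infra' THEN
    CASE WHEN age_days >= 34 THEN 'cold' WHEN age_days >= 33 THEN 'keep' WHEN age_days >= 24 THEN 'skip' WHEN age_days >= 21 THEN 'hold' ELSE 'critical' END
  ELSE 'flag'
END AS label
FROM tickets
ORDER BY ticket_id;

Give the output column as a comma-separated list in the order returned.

ticket_id=200: team='sec' → outer ELSE → flag
ticket_id=201: team='db' → outer ELSE → flag
ticket_id=202: team='sec' → outer ELSE → flag
ticket_id=203: team='infra' → inner[ELSE] → critical
ticket_id=204: team='infra' → inner[ELSE] → critical
ticket_id=205: team='sec' → outer ELSE → flag
ticket_id=206: team='sec' → outer ELSE → flag
ticket_id=207: team='app' → inner[reopens < 1] → skip
ticket_id=208: team='db' → outer ELSE → flag
ticket_id=209: team='infra' → inner[age_days >= 34] → cold
ticket_id=210: team='net' → outer ELSE → flag
ticket_id=211: team='app' → inner[reopens < 2] → tier2

flag, flag, flag, critical, critical, flag, flag, skip, flag, cold, flag, tier2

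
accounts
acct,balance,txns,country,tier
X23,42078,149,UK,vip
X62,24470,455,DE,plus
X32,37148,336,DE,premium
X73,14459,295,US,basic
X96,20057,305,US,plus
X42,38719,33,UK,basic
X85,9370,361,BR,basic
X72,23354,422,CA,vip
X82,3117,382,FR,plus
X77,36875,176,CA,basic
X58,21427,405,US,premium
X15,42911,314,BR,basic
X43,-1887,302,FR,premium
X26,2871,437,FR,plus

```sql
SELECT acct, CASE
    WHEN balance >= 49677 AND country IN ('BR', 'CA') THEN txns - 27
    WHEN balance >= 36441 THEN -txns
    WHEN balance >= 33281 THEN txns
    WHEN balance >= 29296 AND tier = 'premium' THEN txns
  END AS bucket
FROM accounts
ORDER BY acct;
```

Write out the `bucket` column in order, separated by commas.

acct=X15: balance >= 36441 → -314
acct=X23: balance >= 36441 → -149
acct=X26: (no match → NULL) → NULL
acct=X32: balance >= 36441 → -336
acct=X42: balance >= 36441 → -33
acct=X43: (no match → NULL) → NULL
acct=X58: (no match → NULL) → NULL
acct=X62: (no match → NULL) → NULL
acct=X72: (no match → NULL) → NULL
acct=X73: (no match → NULL) → NULL
acct=X77: balance >= 36441 → -176
acct=X82: (no match → NULL) → NULL
acct=X85: (no match → NULL) → NULL
acct=X96: (no match → NULL) → NULL

-314, -149, NULL, -336, -33, NULL, NULL, NULL, NULL, NULL, -176, NULL, NULL, NULL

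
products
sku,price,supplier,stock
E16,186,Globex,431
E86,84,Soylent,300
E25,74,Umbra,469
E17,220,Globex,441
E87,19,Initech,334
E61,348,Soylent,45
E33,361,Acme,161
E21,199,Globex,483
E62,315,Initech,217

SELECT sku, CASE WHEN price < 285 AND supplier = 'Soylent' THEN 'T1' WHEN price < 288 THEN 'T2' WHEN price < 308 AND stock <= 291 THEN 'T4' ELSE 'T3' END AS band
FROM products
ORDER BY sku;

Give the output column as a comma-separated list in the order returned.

T2, T2, T2, T2, T3, T3, T3, T1, T2

sku=E16: price < 288 → T2
sku=E17: price < 288 → T2
sku=E21: price < 288 → T2
sku=E25: price < 288 → T2
sku=E33: ELSE → T3
sku=E61: ELSE → T3
sku=E62: ELSE → T3
sku=E86: price < 285 AND supplier = 'Soylent' → T1
sku=E87: price < 288 → T2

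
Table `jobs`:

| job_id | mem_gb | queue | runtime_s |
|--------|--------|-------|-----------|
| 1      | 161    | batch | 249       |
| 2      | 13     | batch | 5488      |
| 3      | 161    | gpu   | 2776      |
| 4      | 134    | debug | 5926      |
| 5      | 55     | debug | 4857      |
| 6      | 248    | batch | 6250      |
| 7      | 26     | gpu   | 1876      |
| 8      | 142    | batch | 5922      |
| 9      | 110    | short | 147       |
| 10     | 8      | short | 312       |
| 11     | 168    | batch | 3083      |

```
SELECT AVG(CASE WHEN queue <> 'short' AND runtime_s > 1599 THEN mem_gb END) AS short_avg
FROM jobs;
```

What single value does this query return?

job_id=1: ✗
job_id=2: ✓ → 13
job_id=3: ✓ → 161
job_id=4: ✓ → 134
job_id=5: ✓ → 55
job_id=6: ✓ → 248
job_id=7: ✓ → 26
job_id=8: ✓ → 142
job_id=9: ✗
job_id=10: ✗
job_id=11: ✓ → 168
short_avg = (13 + 161 + 134 + 55 + 248 + 26 + 142 + 168) / 8 = 118.375

118.375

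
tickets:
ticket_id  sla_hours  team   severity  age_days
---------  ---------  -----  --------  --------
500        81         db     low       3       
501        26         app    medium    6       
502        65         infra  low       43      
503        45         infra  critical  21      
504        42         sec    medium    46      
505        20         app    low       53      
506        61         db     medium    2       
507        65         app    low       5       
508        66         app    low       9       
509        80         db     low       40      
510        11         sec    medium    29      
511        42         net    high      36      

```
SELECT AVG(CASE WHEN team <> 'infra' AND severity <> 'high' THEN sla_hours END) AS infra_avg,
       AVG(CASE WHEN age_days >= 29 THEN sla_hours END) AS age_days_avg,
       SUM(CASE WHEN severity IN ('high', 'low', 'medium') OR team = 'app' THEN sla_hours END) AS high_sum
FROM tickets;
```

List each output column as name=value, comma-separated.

infra_avg=50.2222222222, age_days_avg=43.3333333333, high_sum=559

[infra_avg: team <> 'infra' AND severity <> 'high']
ticket_id=500: ✓ → 81
ticket_id=501: ✓ → 26
ticket_id=502: ✗
ticket_id=503: ✗
ticket_id=504: ✓ → 42
ticket_id=505: ✓ → 20
ticket_id=506: ✓ → 61
ticket_id=507: ✓ → 65
ticket_id=508: ✓ → 66
ticket_id=509: ✓ → 80
ticket_id=510: ✓ → 11
ticket_id=511: ✗
infra_avg = (81 + 26 + 42 + 20 + 61 + 65 + 66 + 80 + 11) / 9 = 50.2222222222
—
[age_days_avg: age_days >= 29]
ticket_id=500: ✗
ticket_id=501: ✗
ticket_id=502: ✓ → 65
ticket_id=503: ✗
ticket_id=504: ✓ → 42
ticket_id=505: ✓ → 20
ticket_id=506: ✗
ticket_id=507: ✗
ticket_id=508: ✗
ticket_id=509: ✓ → 80
ticket_id=510: ✓ → 11
ticket_id=511: ✓ → 42
age_days_avg = (65 + 42 + 20 + 80 + 11 + 42) / 6 = 43.3333333333
—
[high_sum: severity IN ('high', 'low', 'medium') OR team = 'app']
ticket_id=500: ✓ → 81
ticket_id=501: ✓ → 26
ticket_id=502: ✓ → 65
ticket_id=503: ✗
ticket_id=504: ✓ → 42
ticket_id=505: ✓ → 20
ticket_id=506: ✓ → 61
ticket_id=507: ✓ → 65
ticket_id=508: ✓ → 66
ticket_id=509: ✓ → 80
ticket_id=510: ✓ → 11
ticket_id=511: ✓ → 42
high_sum = 81 + 26 + 65 + 42 + 20 + 61 + 65 + 66 + 80 + 11 + 42 = 559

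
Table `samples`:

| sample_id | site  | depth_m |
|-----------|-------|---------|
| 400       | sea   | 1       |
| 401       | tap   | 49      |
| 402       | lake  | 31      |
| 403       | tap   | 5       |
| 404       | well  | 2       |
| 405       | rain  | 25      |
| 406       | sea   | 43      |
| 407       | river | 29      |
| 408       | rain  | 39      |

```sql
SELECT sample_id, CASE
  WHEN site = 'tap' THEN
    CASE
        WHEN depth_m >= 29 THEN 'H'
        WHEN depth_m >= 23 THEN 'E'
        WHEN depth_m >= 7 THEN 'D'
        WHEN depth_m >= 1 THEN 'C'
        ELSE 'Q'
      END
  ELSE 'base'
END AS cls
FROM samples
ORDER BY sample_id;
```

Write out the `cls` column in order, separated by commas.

base, H, base, C, base, base, base, base, base

sample_id=400: site='sea' → outer ELSE → base
sample_id=401: site='tap' → inner[depth_m >= 29] → H
sample_id=402: site='lake' → outer ELSE → base
sample_id=403: site='tap' → inner[depth_m >= 1] → C
sample_id=404: site='well' → outer ELSE → base
sample_id=405: site='rain' → outer ELSE → base
sample_id=406: site='sea' → outer ELSE → base
sample_id=407: site='river' → outer ELSE → base
sample_id=408: site='rain' → outer ELSE → base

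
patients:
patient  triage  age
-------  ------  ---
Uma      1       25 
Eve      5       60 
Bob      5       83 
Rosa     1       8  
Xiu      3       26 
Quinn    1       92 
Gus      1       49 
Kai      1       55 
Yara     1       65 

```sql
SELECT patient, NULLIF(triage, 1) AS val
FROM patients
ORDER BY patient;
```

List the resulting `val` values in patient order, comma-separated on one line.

5, 5, NULL, NULL, NULL, NULL, NULL, 3, NULL

patient=Bob: triage=5 vs 1: differ → 5
patient=Eve: triage=5 vs 1: differ → 5
patient=Gus: triage=1 vs 1: equal → NULL
patient=Kai: triage=1 vs 1: equal → NULL
patient=Quinn: triage=1 vs 1: equal → NULL
patient=Rosa: triage=1 vs 1: equal → NULL
patient=Uma: triage=1 vs 1: equal → NULL
patient=Xiu: triage=3 vs 1: differ → 3
patient=Yara: triage=1 vs 1: equal → NULL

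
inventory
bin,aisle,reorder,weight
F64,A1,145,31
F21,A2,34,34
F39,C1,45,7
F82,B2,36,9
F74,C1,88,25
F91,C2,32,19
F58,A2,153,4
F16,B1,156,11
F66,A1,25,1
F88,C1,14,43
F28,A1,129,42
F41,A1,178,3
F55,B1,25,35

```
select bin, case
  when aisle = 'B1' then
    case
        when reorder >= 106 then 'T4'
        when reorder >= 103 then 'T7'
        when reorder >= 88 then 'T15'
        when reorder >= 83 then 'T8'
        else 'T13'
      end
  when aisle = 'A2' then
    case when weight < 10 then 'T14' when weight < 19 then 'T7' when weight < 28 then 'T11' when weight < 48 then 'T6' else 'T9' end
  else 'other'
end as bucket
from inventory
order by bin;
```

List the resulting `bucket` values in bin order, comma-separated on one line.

T4, T6, other, other, other, T13, T14, other, other, other, other, other, other

bin=F16: aisle='B1' → inner[reorder >= 106] → T4
bin=F21: aisle='A2' → inner[weight < 48] → T6
bin=F28: aisle='A1' → outer ELSE → other
bin=F39: aisle='C1' → outer ELSE → other
bin=F41: aisle='A1' → outer ELSE → other
bin=F55: aisle='B1' → inner[ELSE] → T13
bin=F58: aisle='A2' → inner[weight < 10] → T14
bin=F64: aisle='A1' → outer ELSE → other
bin=F66: aisle='A1' → outer ELSE → other
bin=F74: aisle='C1' → outer ELSE → other
bin=F82: aisle='B2' → outer ELSE → other
bin=F88: aisle='C1' → outer ELSE → other
bin=F91: aisle='C2' → outer ELSE → other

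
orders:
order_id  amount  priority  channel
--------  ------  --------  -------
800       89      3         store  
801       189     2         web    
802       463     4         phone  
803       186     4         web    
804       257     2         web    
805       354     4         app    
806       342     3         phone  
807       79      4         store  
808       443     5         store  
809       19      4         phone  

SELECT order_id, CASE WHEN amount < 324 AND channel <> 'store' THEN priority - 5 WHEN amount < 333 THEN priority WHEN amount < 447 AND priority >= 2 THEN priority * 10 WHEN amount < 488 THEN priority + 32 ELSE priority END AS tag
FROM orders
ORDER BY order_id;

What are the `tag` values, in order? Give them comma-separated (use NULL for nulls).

3, -3, 36, -1, -3, 40, 30, 4, 50, -1

order_id=800: amount < 333 → 3
order_id=801: amount < 324 AND channel <> 'store' → -3
order_id=802: amount < 488 → 36
order_id=803: amount < 324 AND channel <> 'store' → -1
order_id=804: amount < 324 AND channel <> 'store' → -3
order_id=805: amount < 447 AND priority >= 2 → 40
order_id=806: amount < 447 AND priority >= 2 → 30
order_id=807: amount < 333 → 4
order_id=808: amount < 447 AND priority >= 2 → 50
order_id=809: amount < 324 AND channel <> 'store' → -1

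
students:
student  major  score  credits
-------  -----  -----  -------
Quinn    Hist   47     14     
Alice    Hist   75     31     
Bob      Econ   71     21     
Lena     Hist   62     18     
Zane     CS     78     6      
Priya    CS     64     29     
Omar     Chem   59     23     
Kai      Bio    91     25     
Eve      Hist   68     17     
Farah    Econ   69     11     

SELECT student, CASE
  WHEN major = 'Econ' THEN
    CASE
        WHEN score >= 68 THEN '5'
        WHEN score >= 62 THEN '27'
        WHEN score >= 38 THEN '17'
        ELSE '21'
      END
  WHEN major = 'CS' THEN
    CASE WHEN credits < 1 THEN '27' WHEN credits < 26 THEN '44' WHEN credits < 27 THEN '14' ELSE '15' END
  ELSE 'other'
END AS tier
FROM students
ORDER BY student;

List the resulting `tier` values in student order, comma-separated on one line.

student=Alice: major='Hist' → outer ELSE → other
student=Bob: major='Econ' → inner[score >= 68] → 5
student=Eve: major='Hist' → outer ELSE → other
student=Farah: major='Econ' → inner[score >= 68] → 5
student=Kai: major='Bio' → outer ELSE → other
student=Lena: major='Hist' → outer ELSE → other
student=Omar: major='Chem' → outer ELSE → other
student=Priya: major='CS' → inner[ELSE] → 15
student=Quinn: major='Hist' → outer ELSE → other
student=Zane: major='CS' → inner[credits < 26] → 44

other, 5, other, 5, other, other, other, 15, other, 44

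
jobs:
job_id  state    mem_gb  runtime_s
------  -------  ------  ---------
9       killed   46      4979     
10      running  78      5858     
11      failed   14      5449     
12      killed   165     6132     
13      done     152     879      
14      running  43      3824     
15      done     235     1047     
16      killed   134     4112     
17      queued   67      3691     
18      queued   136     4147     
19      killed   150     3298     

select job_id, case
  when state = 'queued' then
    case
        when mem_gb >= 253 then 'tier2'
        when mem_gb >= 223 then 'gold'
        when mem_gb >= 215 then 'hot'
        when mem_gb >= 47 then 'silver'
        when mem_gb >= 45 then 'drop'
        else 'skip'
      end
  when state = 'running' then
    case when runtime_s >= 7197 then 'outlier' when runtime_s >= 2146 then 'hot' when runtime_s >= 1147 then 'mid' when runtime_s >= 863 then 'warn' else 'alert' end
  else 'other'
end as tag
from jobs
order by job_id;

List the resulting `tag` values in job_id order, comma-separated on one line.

other, hot, other, other, other, hot, other, other, silver, silver, other

job_id=9: state='killed' → outer ELSE → other
job_id=10: state='running' → inner[runtime_s >= 2146] → hot
job_id=11: state='failed' → outer ELSE → other
job_id=12: state='killed' → outer ELSE → other
job_id=13: state='done' → outer ELSE → other
job_id=14: state='running' → inner[runtime_s >= 2146] → hot
job_id=15: state='done' → outer ELSE → other
job_id=16: state='killed' → outer ELSE → other
job_id=17: state='queued' → inner[mem_gb >= 47] → silver
job_id=18: state='queued' → inner[mem_gb >= 47] → silver
job_id=19: state='killed' → outer ELSE → other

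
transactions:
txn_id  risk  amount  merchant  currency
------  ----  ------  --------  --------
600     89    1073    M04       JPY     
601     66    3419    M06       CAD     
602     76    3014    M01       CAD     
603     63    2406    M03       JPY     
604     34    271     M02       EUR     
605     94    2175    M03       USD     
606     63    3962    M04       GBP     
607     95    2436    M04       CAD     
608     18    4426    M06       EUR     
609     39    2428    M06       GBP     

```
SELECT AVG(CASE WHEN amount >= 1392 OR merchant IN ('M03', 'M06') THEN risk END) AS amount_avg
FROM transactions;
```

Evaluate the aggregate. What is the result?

64.25

txn_id=600: ✗
txn_id=601: ✓ → 66
txn_id=602: ✓ → 76
txn_id=603: ✓ → 63
txn_id=604: ✗
txn_id=605: ✓ → 94
txn_id=606: ✓ → 63
txn_id=607: ✓ → 95
txn_id=608: ✓ → 18
txn_id=609: ✓ → 39
amount_avg = (66 + 76 + 63 + 94 + 63 + 95 + 18 + 39) / 8 = 64.25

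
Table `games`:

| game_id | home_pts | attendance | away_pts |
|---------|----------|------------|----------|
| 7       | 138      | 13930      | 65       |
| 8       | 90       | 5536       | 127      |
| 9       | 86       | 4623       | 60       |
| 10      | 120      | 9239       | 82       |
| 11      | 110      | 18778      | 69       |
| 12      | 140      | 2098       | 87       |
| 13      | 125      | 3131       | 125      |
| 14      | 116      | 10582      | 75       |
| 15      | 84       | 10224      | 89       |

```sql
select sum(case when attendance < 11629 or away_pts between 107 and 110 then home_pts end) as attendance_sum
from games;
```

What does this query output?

game_id=7: ✗
game_id=8: ✓ → 90
game_id=9: ✓ → 86
game_id=10: ✓ → 120
game_id=11: ✗
game_id=12: ✓ → 140
game_id=13: ✓ → 125
game_id=14: ✓ → 116
game_id=15: ✓ → 84
attendance_sum = 90 + 86 + 120 + 140 + 125 + 116 + 84 = 761

761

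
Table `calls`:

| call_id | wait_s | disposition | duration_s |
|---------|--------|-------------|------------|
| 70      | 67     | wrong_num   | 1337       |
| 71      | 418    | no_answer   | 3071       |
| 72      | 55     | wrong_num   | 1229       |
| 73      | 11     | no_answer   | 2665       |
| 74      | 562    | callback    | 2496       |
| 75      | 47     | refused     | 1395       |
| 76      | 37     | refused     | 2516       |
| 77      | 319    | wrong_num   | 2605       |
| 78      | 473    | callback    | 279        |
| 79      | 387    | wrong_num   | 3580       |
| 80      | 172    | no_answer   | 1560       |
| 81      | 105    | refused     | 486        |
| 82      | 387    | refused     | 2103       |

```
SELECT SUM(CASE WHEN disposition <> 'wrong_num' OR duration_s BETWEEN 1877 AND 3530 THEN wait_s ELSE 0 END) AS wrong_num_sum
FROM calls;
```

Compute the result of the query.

2531

call_id=70: ✗
call_id=71: ✓ → 418
call_id=72: ✗
call_id=73: ✓ → 11
call_id=74: ✓ → 562
call_id=75: ✓ → 47
call_id=76: ✓ → 37
call_id=77: ✓ → 319
call_id=78: ✓ → 473
call_id=79: ✗
call_id=80: ✓ → 172
call_id=81: ✓ → 105
call_id=82: ✓ → 387
wrong_num_sum = 418 + 11 + 562 + 47 + 37 + 319 + 473 + 172 + 105 + 387 = 2531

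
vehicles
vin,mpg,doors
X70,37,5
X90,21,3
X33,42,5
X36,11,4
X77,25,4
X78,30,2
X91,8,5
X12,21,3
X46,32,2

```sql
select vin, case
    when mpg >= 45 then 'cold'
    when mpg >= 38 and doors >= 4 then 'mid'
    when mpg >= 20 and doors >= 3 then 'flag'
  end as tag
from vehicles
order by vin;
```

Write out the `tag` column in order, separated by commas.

flag, mid, NULL, NULL, flag, flag, NULL, flag, NULL

vin=X12: mpg >= 20 and doors >= 3 → flag
vin=X33: mpg >= 38 and doors >= 4 → mid
vin=X36: (no match → NULL) → NULL
vin=X46: (no match → NULL) → NULL
vin=X70: mpg >= 20 and doors >= 3 → flag
vin=X77: mpg >= 20 and doors >= 3 → flag
vin=X78: (no match → NULL) → NULL
vin=X90: mpg >= 20 and doors >= 3 → flag
vin=X91: (no match → NULL) → NULL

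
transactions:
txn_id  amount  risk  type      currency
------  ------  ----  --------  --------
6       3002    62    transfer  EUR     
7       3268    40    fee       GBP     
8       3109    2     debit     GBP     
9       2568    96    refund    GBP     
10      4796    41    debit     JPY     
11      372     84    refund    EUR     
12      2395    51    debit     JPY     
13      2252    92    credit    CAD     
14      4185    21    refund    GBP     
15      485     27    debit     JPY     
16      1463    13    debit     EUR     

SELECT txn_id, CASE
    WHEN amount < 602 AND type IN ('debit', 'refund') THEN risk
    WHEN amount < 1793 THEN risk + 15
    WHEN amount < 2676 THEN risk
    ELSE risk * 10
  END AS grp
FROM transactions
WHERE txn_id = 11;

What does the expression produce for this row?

84

txn_id = 11: amount=372, risk=84, type=refund, currency=EUR.
amount < 602 AND type IN ('debit', 'refund') → true → 84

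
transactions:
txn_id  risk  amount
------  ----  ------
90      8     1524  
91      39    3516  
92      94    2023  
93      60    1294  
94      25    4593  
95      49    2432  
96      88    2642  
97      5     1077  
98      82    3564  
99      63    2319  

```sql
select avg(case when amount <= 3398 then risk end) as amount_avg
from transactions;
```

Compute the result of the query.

txn_id=90: ✓ → 8
txn_id=91: ✗
txn_id=92: ✓ → 94
txn_id=93: ✓ → 60
txn_id=94: ✗
txn_id=95: ✓ → 49
txn_id=96: ✓ → 88
txn_id=97: ✓ → 5
txn_id=98: ✗
txn_id=99: ✓ → 63
amount_avg = (8 + 94 + 60 + 49 + 88 + 5 + 63) / 7 = 52.4285714286

52.4285714286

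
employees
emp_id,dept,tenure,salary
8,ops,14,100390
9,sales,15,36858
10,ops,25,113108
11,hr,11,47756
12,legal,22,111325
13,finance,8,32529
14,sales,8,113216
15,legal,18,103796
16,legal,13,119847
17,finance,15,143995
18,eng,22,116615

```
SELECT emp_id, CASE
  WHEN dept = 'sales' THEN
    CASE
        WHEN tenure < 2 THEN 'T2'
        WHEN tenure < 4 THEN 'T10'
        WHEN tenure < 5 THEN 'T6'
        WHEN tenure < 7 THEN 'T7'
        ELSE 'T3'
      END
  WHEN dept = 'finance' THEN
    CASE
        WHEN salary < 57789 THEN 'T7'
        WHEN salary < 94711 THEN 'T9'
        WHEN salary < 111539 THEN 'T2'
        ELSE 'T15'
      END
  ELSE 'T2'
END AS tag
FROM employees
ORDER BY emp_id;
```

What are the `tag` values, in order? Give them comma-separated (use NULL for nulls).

T2, T3, T2, T2, T2, T7, T3, T2, T2, T15, T2

emp_id=8: dept='ops' → outer ELSE → T2
emp_id=9: dept='sales' → inner[ELSE] → T3
emp_id=10: dept='ops' → outer ELSE → T2
emp_id=11: dept='hr' → outer ELSE → T2
emp_id=12: dept='legal' → outer ELSE → T2
emp_id=13: dept='finance' → inner[salary < 57789] → T7
emp_id=14: dept='sales' → inner[ELSE] → T3
emp_id=15: dept='legal' → outer ELSE → T2
emp_id=16: dept='legal' → outer ELSE → T2
emp_id=17: dept='finance' → inner[ELSE] → T15
emp_id=18: dept='eng' → outer ELSE → T2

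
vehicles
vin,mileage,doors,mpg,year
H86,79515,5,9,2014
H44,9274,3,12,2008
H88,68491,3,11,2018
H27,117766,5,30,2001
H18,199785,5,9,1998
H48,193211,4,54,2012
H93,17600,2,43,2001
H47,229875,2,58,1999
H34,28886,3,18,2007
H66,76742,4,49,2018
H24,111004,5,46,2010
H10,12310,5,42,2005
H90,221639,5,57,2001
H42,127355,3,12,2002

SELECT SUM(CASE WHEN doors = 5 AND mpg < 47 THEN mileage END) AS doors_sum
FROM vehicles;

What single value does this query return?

520380

vin=H86: ✓ → 79515
vin=H44: ✗
vin=H88: ✗
vin=H27: ✓ → 117766
vin=H18: ✓ → 199785
vin=H48: ✗
vin=H93: ✗
vin=H47: ✗
vin=H34: ✗
vin=H66: ✗
vin=H24: ✓ → 111004
vin=H10: ✓ → 12310
vin=H90: ✗
vin=H42: ✗
doors_sum = 79515 + 117766 + 199785 + 111004 + 12310 = 520380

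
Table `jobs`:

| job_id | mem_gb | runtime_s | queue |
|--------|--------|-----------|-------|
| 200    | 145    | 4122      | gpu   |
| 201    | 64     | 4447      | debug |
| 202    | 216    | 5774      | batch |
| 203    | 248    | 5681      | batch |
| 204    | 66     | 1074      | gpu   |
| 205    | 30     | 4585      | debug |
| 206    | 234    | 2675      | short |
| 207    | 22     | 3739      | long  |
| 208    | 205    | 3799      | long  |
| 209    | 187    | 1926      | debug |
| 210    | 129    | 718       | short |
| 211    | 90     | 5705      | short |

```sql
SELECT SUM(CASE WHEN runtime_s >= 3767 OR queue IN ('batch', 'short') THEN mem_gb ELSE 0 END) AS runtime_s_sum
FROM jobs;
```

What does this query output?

job_id=200: ✓ → 145
job_id=201: ✓ → 64
job_id=202: ✓ → 216
job_id=203: ✓ → 248
job_id=204: ✗
job_id=205: ✓ → 30
job_id=206: ✓ → 234
job_id=207: ✗
job_id=208: ✓ → 205
job_id=209: ✗
job_id=210: ✓ → 129
job_id=211: ✓ → 90
runtime_s_sum = 145 + 64 + 216 + 248 + 30 + 234 + 205 + 129 + 90 = 1361

1361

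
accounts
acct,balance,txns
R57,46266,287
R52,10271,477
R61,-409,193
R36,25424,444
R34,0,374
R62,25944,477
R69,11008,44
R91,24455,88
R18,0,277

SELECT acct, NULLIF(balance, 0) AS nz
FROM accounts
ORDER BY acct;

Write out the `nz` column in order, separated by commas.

NULL, NULL, 25424, 10271, 46266, -409, 25944, 11008, 24455

acct=R18: balance=0 vs 0: equal → NULL
acct=R34: balance=0 vs 0: equal → NULL
acct=R36: balance=25424 vs 0: differ → 25424
acct=R52: balance=10271 vs 0: differ → 10271
acct=R57: balance=46266 vs 0: differ → 46266
acct=R61: balance=-409 vs 0: differ → -409
acct=R62: balance=25944 vs 0: differ → 25944
acct=R69: balance=11008 vs 0: differ → 11008
acct=R91: balance=24455 vs 0: differ → 24455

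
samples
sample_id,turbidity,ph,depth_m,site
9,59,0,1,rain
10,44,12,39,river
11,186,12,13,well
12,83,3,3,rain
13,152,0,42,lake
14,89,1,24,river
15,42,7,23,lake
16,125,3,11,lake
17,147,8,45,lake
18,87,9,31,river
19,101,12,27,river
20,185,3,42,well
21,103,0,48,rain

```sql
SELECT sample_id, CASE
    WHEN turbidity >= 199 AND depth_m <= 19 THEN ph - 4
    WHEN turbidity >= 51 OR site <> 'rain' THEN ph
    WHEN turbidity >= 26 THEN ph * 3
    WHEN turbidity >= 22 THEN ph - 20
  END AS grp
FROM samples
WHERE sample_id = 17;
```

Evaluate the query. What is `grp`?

8

sample_id = 17: turbidity=147, ph=8, depth_m=45, site=lake.
turbidity >= 199 AND depth_m <= 19 → false
turbidity >= 51 OR site <> 'rain' → true → 8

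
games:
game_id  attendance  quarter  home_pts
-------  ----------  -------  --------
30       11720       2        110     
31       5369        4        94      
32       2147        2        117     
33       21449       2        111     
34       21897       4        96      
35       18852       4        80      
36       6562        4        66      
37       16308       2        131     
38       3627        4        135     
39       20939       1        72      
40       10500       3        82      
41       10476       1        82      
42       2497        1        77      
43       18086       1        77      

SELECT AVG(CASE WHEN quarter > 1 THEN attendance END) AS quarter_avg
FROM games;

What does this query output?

11843.1

game_id=30: ✓ → 11720
game_id=31: ✓ → 5369
game_id=32: ✓ → 2147
game_id=33: ✓ → 21449
game_id=34: ✓ → 21897
game_id=35: ✓ → 18852
game_id=36: ✓ → 6562
game_id=37: ✓ → 16308
game_id=38: ✓ → 3627
game_id=39: ✗
game_id=40: ✓ → 10500
game_id=41: ✗
game_id=42: ✗
game_id=43: ✗
quarter_avg = (11720 + 5369 + 2147 + 21449 + 21897 + 18852 + 6562 + 16308 + 3627 + 10500) / 10 = 11843.1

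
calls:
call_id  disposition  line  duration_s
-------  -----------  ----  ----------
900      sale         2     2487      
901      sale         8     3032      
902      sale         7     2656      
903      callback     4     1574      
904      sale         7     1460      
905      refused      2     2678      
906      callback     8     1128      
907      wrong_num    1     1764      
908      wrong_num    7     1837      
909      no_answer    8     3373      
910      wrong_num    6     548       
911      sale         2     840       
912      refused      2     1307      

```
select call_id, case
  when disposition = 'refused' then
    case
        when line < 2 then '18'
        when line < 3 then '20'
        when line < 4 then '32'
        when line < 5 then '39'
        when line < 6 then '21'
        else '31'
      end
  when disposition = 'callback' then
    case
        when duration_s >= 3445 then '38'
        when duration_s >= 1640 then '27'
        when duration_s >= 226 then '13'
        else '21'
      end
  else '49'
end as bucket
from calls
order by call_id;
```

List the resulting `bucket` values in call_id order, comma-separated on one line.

49, 49, 49, 13, 49, 20, 13, 49, 49, 49, 49, 49, 20

call_id=900: disposition='sale' → outer ELSE → 49
call_id=901: disposition='sale' → outer ELSE → 49
call_id=902: disposition='sale' → outer ELSE → 49
call_id=903: disposition='callback' → inner[duration_s >= 226] → 13
call_id=904: disposition='sale' → outer ELSE → 49
call_id=905: disposition='refused' → inner[line < 3] → 20
call_id=906: disposition='callback' → inner[duration_s >= 226] → 13
call_id=907: disposition='wrong_num' → outer ELSE → 49
call_id=908: disposition='wrong_num' → outer ELSE → 49
call_id=909: disposition='no_answer' → outer ELSE → 49
call_id=910: disposition='wrong_num' → outer ELSE → 49
call_id=911: disposition='sale' → outer ELSE → 49
call_id=912: disposition='refused' → inner[line < 3] → 20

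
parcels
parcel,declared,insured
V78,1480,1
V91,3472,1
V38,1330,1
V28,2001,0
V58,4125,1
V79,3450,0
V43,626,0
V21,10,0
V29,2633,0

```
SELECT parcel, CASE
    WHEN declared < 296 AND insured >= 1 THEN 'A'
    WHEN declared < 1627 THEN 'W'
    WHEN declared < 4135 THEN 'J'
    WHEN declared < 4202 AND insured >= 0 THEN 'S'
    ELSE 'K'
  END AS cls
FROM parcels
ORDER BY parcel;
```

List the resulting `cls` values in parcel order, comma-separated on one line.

W, J, J, W, W, J, W, J, J

parcel=V21: declared < 1627 → W
parcel=V28: declared < 4135 → J
parcel=V29: declared < 4135 → J
parcel=V38: declared < 1627 → W
parcel=V43: declared < 1627 → W
parcel=V58: declared < 4135 → J
parcel=V78: declared < 1627 → W
parcel=V79: declared < 4135 → J
parcel=V91: declared < 4135 → J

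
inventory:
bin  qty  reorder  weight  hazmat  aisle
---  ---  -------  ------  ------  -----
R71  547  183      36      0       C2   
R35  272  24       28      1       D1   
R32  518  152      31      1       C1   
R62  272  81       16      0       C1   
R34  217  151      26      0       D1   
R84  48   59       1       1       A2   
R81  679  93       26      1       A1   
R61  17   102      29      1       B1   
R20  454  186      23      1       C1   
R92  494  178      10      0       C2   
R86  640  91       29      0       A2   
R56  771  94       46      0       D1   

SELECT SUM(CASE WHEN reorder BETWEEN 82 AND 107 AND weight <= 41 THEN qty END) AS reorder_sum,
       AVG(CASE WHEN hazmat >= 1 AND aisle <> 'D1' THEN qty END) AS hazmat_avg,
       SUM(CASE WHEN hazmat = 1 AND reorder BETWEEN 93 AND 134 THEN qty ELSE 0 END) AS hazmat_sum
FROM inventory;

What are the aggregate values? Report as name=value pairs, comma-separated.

reorder_sum=1336, hazmat_avg=343.2, hazmat_sum=696

[reorder_sum: reorder BETWEEN 82 AND 107 AND weight <= 41]
bin=R71: ✗
bin=R35: ✗
bin=R32: ✗
bin=R62: ✗
bin=R34: ✗
bin=R84: ✗
bin=R81: ✓ → 679
bin=R61: ✓ → 17
bin=R20: ✗
bin=R92: ✗
bin=R86: ✓ → 640
bin=R56: ✗
reorder_sum = 679 + 17 + 640 = 1336
—
[hazmat_avg: hazmat >= 1 AND aisle <> 'D1']
bin=R71: ✗
bin=R35: ✗
bin=R32: ✓ → 518
bin=R62: ✗
bin=R34: ✗
bin=R84: ✓ → 48
bin=R81: ✓ → 679
bin=R61: ✓ → 17
bin=R20: ✓ → 454
bin=R92: ✗
bin=R86: ✗
bin=R56: ✗
hazmat_avg = (518 + 48 + 679 + 17 + 454) / 5 = 343.2
—
[hazmat_sum: hazmat = 1 AND reorder BETWEEN 93 AND 134]
bin=R71: ✗
bin=R35: ✗
bin=R32: ✗
bin=R62: ✗
bin=R34: ✗
bin=R84: ✗
bin=R81: ✓ → 679
bin=R61: ✓ → 17
bin=R20: ✗
bin=R92: ✗
bin=R86: ✗
bin=R56: ✗
hazmat_sum = 679 + 17 = 696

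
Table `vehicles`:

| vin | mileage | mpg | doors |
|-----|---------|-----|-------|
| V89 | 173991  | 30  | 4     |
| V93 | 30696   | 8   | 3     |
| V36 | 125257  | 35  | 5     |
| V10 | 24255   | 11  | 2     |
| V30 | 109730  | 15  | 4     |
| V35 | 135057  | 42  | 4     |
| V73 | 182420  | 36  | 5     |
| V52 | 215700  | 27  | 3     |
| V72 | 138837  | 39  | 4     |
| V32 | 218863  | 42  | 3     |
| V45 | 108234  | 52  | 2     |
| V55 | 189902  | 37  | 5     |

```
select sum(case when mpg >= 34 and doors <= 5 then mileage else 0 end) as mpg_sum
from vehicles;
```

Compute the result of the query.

vin=V89: ✗
vin=V93: ✗
vin=V36: ✓ → 125257
vin=V10: ✗
vin=V30: ✗
vin=V35: ✓ → 135057
vin=V73: ✓ → 182420
vin=V52: ✗
vin=V72: ✓ → 138837
vin=V32: ✓ → 218863
vin=V45: ✓ → 108234
vin=V55: ✓ → 189902
mpg_sum = 125257 + 135057 + 182420 + 138837 + 218863 + 108234 + 189902 = 1098570

1098570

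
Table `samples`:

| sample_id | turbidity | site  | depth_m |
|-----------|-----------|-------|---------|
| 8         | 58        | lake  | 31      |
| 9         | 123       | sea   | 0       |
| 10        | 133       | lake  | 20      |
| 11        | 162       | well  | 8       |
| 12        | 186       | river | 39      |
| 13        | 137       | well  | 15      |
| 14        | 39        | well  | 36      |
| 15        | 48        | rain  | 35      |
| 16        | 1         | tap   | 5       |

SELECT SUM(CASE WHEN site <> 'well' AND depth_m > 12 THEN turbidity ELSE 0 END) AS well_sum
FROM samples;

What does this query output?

425

sample_id=8: ✓ → 58
sample_id=9: ✗
sample_id=10: ✓ → 133
sample_id=11: ✗
sample_id=12: ✓ → 186
sample_id=13: ✗
sample_id=14: ✗
sample_id=15: ✓ → 48
sample_id=16: ✗
well_sum = 58 + 133 + 186 + 48 = 425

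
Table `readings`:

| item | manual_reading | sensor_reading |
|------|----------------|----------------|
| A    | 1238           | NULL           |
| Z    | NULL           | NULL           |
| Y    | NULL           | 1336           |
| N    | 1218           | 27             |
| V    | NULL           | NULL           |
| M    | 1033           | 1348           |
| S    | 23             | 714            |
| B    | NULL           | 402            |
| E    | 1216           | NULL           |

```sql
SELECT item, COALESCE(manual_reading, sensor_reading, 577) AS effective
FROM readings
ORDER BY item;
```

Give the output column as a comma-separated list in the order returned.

item=A: manual_reading=1238 → 1238
item=B: manual_reading=NULL, sensor_reading=402 → 402
item=E: manual_reading=1216 → 1216
item=M: manual_reading=1033 → 1033
item=N: manual_reading=1218 → 1218
item=S: manual_reading=23 → 23
item=V: manual_reading=NULL, sensor_reading=NULL, → literal 577 → 577
item=Y: manual_reading=NULL, sensor_reading=1336 → 1336
item=Z: manual_reading=NULL, sensor_reading=NULL, → literal 577 → 577

1238, 402, 1216, 1033, 1218, 23, 577, 1336, 577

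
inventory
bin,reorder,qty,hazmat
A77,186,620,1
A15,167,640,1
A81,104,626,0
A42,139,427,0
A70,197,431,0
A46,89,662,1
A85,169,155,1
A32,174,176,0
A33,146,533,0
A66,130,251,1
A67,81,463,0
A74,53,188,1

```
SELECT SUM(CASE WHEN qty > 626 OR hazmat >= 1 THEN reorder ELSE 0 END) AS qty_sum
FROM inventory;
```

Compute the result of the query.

bin=A77: ✓ → 186
bin=A15: ✓ → 167
bin=A81: ✗
bin=A42: ✗
bin=A70: ✗
bin=A46: ✓ → 89
bin=A85: ✓ → 169
bin=A32: ✗
bin=A33: ✗
bin=A66: ✓ → 130
bin=A67: ✗
bin=A74: ✓ → 53
qty_sum = 186 + 167 + 89 + 169 + 130 + 53 = 794

794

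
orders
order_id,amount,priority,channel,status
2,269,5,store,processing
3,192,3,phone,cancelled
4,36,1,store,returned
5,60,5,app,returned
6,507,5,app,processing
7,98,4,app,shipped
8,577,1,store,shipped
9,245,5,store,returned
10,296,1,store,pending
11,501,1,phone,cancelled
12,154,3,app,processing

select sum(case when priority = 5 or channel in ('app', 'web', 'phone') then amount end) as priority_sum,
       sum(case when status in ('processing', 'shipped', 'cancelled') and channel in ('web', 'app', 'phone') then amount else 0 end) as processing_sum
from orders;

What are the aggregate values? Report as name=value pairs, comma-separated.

[priority_sum: priority = 5 or channel in ('app', 'web', 'phone')]
order_id=2: ✓ → 269
order_id=3: ✓ → 192
order_id=4: ✗
order_id=5: ✓ → 60
order_id=6: ✓ → 507
order_id=7: ✓ → 98
order_id=8: ✗
order_id=9: ✓ → 245
order_id=10: ✗
order_id=11: ✓ → 501
order_id=12: ✓ → 154
priority_sum = 269 + 192 + 60 + 507 + 98 + 245 + 501 + 154 = 2026
—
[processing_sum: status in ('processing', 'shipped', 'cancelled') and channel in ('web', 'app', 'phone')]
order_id=2: ✗
order_id=3: ✓ → 192
order_id=4: ✗
order_id=5: ✗
order_id=6: ✓ → 507
order_id=7: ✓ → 98
order_id=8: ✗
order_id=9: ✗
order_id=10: ✗
order_id=11: ✓ → 501
order_id=12: ✓ → 154
processing_sum = 192 + 507 + 98 + 501 + 154 = 1452

priority_sum=2026, processing_sum=1452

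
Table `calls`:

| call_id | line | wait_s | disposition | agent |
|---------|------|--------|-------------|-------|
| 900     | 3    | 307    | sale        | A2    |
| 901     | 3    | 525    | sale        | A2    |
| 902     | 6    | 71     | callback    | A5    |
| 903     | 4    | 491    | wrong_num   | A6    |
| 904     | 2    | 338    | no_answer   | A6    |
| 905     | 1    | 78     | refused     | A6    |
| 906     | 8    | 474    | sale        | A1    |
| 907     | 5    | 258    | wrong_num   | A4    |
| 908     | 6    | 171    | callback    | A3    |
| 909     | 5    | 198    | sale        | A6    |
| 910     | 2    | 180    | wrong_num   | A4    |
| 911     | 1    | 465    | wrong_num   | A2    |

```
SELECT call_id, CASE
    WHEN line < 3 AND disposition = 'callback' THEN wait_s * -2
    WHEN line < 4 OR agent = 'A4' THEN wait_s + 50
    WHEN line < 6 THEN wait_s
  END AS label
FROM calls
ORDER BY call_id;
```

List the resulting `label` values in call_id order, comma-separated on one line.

call_id=900: line < 4 OR agent = 'A4' → 357
call_id=901: line < 4 OR agent = 'A4' → 575
call_id=902: (no match → NULL) → NULL
call_id=903: line < 6 → 491
call_id=904: line < 4 OR agent = 'A4' → 388
call_id=905: line < 4 OR agent = 'A4' → 128
call_id=906: (no match → NULL) → NULL
call_id=907: line < 4 OR agent = 'A4' → 308
call_id=908: (no match → NULL) → NULL
call_id=909: line < 6 → 198
call_id=910: line < 4 OR agent = 'A4' → 230
call_id=911: line < 4 OR agent = 'A4' → 515

357, 575, NULL, 491, 388, 128, NULL, 308, NULL, 198, 230, 515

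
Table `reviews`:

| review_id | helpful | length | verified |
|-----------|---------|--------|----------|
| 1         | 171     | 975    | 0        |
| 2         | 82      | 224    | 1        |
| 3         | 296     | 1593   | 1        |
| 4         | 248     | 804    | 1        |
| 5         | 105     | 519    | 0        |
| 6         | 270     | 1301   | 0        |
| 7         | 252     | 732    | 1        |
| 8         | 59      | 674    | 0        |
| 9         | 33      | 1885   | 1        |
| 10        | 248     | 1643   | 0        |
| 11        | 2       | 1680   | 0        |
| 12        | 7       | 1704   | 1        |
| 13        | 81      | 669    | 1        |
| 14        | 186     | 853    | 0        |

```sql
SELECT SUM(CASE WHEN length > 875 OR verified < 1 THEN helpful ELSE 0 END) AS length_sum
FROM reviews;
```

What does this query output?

review_id=1: ✓ → 171
review_id=2: ✗
review_id=3: ✓ → 296
review_id=4: ✗
review_id=5: ✓ → 105
review_id=6: ✓ → 270
review_id=7: ✗
review_id=8: ✓ → 59
review_id=9: ✓ → 33
review_id=10: ✓ → 248
review_id=11: ✓ → 2
review_id=12: ✓ → 7
review_id=13: ✗
review_id=14: ✓ → 186
length_sum = 171 + 296 + 105 + 270 + 59 + 33 + 248 + 2 + 7 + 186 = 1377

1377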